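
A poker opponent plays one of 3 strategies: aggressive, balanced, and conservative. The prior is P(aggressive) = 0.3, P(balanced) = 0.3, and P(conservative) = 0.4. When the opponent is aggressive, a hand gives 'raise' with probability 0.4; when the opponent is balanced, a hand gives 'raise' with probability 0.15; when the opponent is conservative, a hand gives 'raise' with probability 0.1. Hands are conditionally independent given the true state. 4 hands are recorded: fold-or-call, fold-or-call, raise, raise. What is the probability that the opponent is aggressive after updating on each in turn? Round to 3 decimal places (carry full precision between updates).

Apply Bayes' rule sequentially, carrying P(aggressive) forward.
After 'fold-or-call': normaliser = 0.6·0.3000 + 0.85·0.3000 + 0.9·0.4000; P(aggressive) ≈ 0.2264, P(balanced) ≈ 0.3208, P(conservative) ≈ 0.4528
After 'fold-or-call': normaliser = 0.6·0.2264 + 0.85·0.3208 + 0.9·0.4528; P(aggressive) ≈ 0.1665, P(balanced) ≈ 0.3341, P(conservative) ≈ 0.4994
After 'raise': normaliser = 0.4·0.1665 + 0.15·0.3341 + 0.1·0.4994; P(aggressive) ≈ 0.3996, P(balanced) ≈ 0.3007, P(conservative) ≈ 0.2997
After 'raise': normaliser = 0.4·0.3996 + 0.15·0.3007 + 0.1·0.2997; P(aggressive) ≈ 0.6804, P(balanced) ≈ 0.1920, P(conservative) ≈ 0.1276

0.680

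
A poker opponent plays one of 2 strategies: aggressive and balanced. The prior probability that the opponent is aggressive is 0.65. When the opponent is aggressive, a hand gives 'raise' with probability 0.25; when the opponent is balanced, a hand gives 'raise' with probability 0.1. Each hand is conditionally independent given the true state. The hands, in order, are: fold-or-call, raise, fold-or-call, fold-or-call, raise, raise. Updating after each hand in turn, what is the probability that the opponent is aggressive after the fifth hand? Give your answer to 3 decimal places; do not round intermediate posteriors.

0.870

After 'fold-or-call': P(aggressive) = 0.75·0.6500 / (0.75·0.6500 + 0.9·0.3500) ≈ 0.6075
After 'raise': P(aggressive) = 0.25·0.6075 / (0.25·0.6075 + 0.1·0.3925) ≈ 0.7946
After 'fold-or-call': P(aggressive) = 0.75·0.7946 / (0.75·0.7946 + 0.9·0.2054) ≈ 0.7633
After 'fold-or-call': P(aggressive) = 0.75·0.7633 / (0.75·0.7633 + 0.9·0.2367) ≈ 0.7288
After 'raise': P(aggressive) = 0.25·0.7288 / (0.25·0.7288 + 0.1·0.2712) ≈ 0.8704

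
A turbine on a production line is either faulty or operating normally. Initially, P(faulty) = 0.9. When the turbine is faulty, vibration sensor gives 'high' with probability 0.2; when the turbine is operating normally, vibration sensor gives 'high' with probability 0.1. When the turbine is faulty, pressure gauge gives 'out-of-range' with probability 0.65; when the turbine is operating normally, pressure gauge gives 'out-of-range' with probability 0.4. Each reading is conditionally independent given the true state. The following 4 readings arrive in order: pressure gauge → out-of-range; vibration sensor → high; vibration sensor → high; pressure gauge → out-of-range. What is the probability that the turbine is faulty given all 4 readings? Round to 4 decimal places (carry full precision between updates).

After pressure gauge='out-of-range': P(faulty) = 0.65·0.9000 / (0.65·0.9000 + 0.4·0.1000) ≈ 0.9360
After vibration sensor='high': P(faulty) = 0.2·0.9360 / (0.2·0.9360 + 0.1·0.0640) ≈ 0.9669
After vibration sensor='high': P(faulty) = 0.2·0.9669 / (0.2·0.9669 + 0.1·0.0331) ≈ 0.9832
After pressure gauge='out-of-range': P(faulty) = 0.65·0.9832 / (0.65·0.9832 + 0.4·0.0168) ≈ 0.9896

0.9896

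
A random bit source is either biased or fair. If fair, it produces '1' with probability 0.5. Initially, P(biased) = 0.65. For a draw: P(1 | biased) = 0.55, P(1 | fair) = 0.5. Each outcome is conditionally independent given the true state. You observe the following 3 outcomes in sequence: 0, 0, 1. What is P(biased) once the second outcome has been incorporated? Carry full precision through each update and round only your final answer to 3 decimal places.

After '0': P(biased) = 0.45·0.6500 / (0.45·0.6500 + 0.5·0.3500) ≈ 0.6257
After '0': P(biased) = 0.45·0.6257 / (0.45·0.6257 + 0.5·0.3743) ≈ 0.6007

0.601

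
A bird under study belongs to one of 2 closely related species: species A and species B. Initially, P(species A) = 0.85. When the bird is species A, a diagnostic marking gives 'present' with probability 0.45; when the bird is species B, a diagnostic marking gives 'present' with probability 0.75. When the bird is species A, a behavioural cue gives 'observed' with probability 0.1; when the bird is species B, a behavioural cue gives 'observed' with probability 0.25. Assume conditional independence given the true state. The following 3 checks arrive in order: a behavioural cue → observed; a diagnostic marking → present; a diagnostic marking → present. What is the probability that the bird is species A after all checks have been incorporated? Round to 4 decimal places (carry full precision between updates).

0.4493

After a behavioural cue='observed': P(species A) = 0.1·0.8500 / (0.1·0.8500 + 0.25·0.1500) ≈ 0.6939
After a diagnostic marking='present': P(species A) = 0.45·0.6939 / (0.45·0.6939 + 0.75·0.3061) ≈ 0.5763
After a diagnostic marking='present': P(species A) = 0.45·0.5763 / (0.45·0.5763 + 0.75·0.4237) ≈ 0.4493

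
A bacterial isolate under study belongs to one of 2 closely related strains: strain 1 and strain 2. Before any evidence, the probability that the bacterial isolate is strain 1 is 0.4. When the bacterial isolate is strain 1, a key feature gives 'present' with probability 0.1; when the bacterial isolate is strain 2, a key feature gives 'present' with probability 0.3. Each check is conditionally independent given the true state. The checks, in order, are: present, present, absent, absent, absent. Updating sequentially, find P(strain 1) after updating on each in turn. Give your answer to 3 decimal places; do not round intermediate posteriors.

0.136

After 'present': P(strain 1) = 0.1·0.4000 / (0.1·0.4000 + 0.3·0.6000) ≈ 0.1818
After 'present': P(strain 1) = 0.1·0.1818 / (0.1·0.1818 + 0.3·0.8182) ≈ 0.0690
After 'absent': P(strain 1) = 0.9·0.0690 / (0.9·0.0690 + 0.7·0.9310) ≈ 0.0870
After 'absent': P(strain 1) = 0.9·0.0870 / (0.9·0.0870 + 0.7·0.9130) ≈ 0.1091
After 'absent': P(strain 1) = 0.9·0.1091 / (0.9·0.1091 + 0.7·0.8909) ≈ 0.1360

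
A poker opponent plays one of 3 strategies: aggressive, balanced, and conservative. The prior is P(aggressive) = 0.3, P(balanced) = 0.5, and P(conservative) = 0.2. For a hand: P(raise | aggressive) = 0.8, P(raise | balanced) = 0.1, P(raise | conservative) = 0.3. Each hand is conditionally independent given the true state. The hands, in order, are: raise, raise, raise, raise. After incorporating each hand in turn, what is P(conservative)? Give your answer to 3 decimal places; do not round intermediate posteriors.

Apply Bayes' rule sequentially, carrying P(conservative) forward.
After 'raise': normaliser = 0.8·0.3000 + 0.1·0.5000 + 0.3·0.2000; P(aggressive) ≈ 0.6857, P(balanced) ≈ 0.1429, P(conservative) ≈ 0.1714
After 'raise': normaliser = 0.8·0.6857 + 0.1·0.1429 + 0.3·0.1714; P(aggressive) ≈ 0.8930, P(balanced) ≈ 0.0233, P(conservative) ≈ 0.0837
After 'raise': normaliser = 0.8·0.8930 + 0.1·0.0233 + 0.3·0.0837; P(aggressive) ≈ 0.9630, P(balanced) ≈ 0.0031, P(conservative) ≈ 0.0339
After 'raise': normaliser = 0.8·0.9630 + 0.1·0.0031 + 0.3·0.0339; P(aggressive) ≈ 0.9866, P(balanced) ≈ 0.0004, P(conservative) ≈ 0.0130

0.013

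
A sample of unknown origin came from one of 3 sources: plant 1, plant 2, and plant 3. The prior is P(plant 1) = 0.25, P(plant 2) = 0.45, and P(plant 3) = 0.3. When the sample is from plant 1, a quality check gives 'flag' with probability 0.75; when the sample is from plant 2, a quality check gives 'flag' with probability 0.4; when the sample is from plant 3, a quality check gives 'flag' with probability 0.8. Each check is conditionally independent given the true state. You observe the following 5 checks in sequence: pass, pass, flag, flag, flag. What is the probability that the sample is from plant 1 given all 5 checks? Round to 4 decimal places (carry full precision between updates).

0.2853

After 'pass': normaliser = 0.25·0.2500 + 0.6·0.4500 + 0.2·0.3000; P(plant 1) ≈ 0.1592, P(plant 2) ≈ 0.6879, P(plant 3) ≈ 0.1529
After 'pass': normaliser = 0.25·0.1592 + 0.6·0.6879 + 0.2·0.1529; P(plant 1) ≈ 0.0824, P(plant 2) ≈ 0.8543, P(plant 3) ≈ 0.0633
After 'flag': normaliser = 0.75·0.0824 + 0.4·0.8543 + 0.8·0.0633; P(plant 1) ≈ 0.1361, P(plant 2) ≈ 0.7524, P(plant 3) ≈ 0.1115
After 'flag': normaliser = 0.75·0.1361 + 0.4·0.7524 + 0.8·0.1115; P(plant 1) ≈ 0.2073, P(plant 2) ≈ 0.6115, P(plant 3) ≈ 0.1812
After 'flag': normaliser = 0.75·0.2073 + 0.4·0.6115 + 0.8·0.1812; P(plant 1) ≈ 0.2853, P(plant 2) ≈ 0.4488, P(plant 3) ≈ 0.2659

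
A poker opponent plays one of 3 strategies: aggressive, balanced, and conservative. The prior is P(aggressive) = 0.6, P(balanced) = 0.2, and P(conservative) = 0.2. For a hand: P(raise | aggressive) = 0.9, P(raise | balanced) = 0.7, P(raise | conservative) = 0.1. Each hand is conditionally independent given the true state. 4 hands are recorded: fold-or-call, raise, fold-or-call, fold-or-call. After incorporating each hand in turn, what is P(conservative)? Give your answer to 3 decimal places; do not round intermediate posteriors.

Apply Bayes' rule sequentially, carrying P(conservative) forward.
After 'fold-or-call': normaliser = 0.1·0.6000 + 0.3·0.2000 + 0.9·0.2000; P(aggressive) ≈ 0.2000, P(balanced) ≈ 0.2000, P(conservative) ≈ 0.6000
After 'raise': normaliser = 0.9·0.2000 + 0.7·0.2000 + 0.1·0.6000; P(aggressive) ≈ 0.4737, P(balanced) ≈ 0.3684, P(conservative) ≈ 0.1579
After 'fold-or-call': normaliser = 0.1·0.4737 + 0.3·0.3684 + 0.9·0.1579; P(aggressive) ≈ 0.1579, P(balanced) ≈ 0.3684, P(conservative) ≈ 0.4737
After 'fold-or-call': normaliser = 0.1·0.1579 + 0.3·0.3684 + 0.9·0.4737; P(aggressive) ≈ 0.0286, P(balanced) ≈ 0.2000, P(conservative) ≈ 0.7714

0.771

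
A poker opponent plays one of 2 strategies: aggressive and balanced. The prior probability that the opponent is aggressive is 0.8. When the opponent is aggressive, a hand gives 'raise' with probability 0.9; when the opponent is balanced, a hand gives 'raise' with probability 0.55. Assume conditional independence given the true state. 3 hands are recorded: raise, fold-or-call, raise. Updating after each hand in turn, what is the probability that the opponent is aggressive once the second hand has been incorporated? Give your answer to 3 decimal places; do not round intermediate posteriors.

After 'raise': P(aggressive) = 0.9·0.8000 / (0.9·0.8000 + 0.55·0.2000) ≈ 0.8675
After 'fold-or-call': P(aggressive) = 0.1·0.8675 / (0.1·0.8675 + 0.45·0.1325) ≈ 0.5926

0.593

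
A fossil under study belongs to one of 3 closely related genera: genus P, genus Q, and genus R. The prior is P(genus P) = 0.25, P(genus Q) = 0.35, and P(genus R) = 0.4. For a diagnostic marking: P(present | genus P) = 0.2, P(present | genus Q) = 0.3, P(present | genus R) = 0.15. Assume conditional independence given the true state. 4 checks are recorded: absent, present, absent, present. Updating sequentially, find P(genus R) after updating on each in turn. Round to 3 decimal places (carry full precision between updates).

Each posterior becomes the prior for the next update.
After 'absent': normaliser = 0.8·0.2500 + 0.7·0.3500 + 0.85·0.4000; P(genus P) ≈ 0.2548, P(genus Q) ≈ 0.3121, P(genus R) ≈ 0.4331
After 'present': normaliser = 0.2·0.2548 + 0.3·0.3121 + 0.15·0.4331; P(genus P) ≈ 0.2432, P(genus Q) ≈ 0.4468, P(genus R) ≈ 0.3100
After 'absent': normaliser = 0.8·0.2432 + 0.7·0.4468 + 0.85·0.3100; P(genus P) ≈ 0.2524, P(genus Q) ≈ 0.4058, P(genus R) ≈ 0.3419
After 'present': normaliser = 0.2·0.2524 + 0.3·0.4058 + 0.15·0.3419; P(genus P) ≈ 0.2258, P(genus Q) ≈ 0.5447, P(genus R) ≈ 0.2295

0.229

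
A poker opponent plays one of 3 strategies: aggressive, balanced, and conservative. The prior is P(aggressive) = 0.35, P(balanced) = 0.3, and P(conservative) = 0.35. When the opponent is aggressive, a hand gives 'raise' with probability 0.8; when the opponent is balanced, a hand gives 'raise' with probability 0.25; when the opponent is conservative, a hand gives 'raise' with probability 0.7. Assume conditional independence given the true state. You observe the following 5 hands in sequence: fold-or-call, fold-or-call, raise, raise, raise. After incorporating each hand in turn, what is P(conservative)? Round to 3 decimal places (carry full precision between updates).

After 'fold-or-call': normaliser = 0.2·0.3500 + 0.75·0.3000 + 0.3·0.3500; P(aggressive) ≈ 0.1750, P(balanced) ≈ 0.5625, P(conservative) ≈ 0.2625
After 'fold-or-call': normaliser = 0.2·0.1750 + 0.75·0.5625 + 0.3·0.2625; P(aggressive) ≈ 0.0653, P(balanced) ≈ 0.7876, P(conservative) ≈ 0.1470
After 'raise': normaliser = 0.8·0.0653 + 0.25·0.7876 + 0.7·0.1470; P(aggressive) ≈ 0.1485, P(balanced) ≈ 0.5592, P(conservative) ≈ 0.2923
After 'raise': normaliser = 0.8·0.1485 + 0.25·0.5592 + 0.7·0.2923; P(aggressive) ≈ 0.2564, P(balanced) ≈ 0.3018, P(conservative) ≈ 0.4417
After 'raise': normaliser = 0.8·0.2564 + 0.25·0.3018 + 0.7·0.4417; P(aggressive) ≈ 0.3478, P(balanced) ≈ 0.1279, P(conservative) ≈ 0.5243

0.524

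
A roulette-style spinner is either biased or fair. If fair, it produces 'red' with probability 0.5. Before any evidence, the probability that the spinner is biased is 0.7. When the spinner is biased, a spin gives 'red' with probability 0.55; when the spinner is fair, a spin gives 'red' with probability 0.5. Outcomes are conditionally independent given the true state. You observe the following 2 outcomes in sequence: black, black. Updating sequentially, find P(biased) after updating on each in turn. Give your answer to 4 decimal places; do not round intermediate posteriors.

0.6540

After 'black': P(biased) = 0.45·0.7000 / (0.45·0.7000 + 0.5·0.3000) ≈ 0.6774
After 'black': P(biased) = 0.45·0.6774 / (0.45·0.6774 + 0.5·0.3226) ≈ 0.6540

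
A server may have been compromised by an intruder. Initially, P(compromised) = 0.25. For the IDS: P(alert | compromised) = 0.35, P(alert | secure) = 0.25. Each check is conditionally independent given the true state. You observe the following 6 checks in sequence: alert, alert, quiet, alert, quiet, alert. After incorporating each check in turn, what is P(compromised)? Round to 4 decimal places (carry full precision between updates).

0.4903

Each posterior becomes the prior for the next update.
After 'alert': P(compromised) = 0.35·0.2500 / (0.35·0.2500 + 0.25·0.7500) ≈ 0.3182
After 'alert': P(compromised) = 0.35·0.3182 / (0.35·0.3182 + 0.25·0.6818) ≈ 0.3952
After 'quiet': P(compromised) = 0.65·0.3952 / (0.65·0.3952 + 0.75·0.6048) ≈ 0.3615
After 'alert': P(compromised) = 0.35·0.3615 / (0.35·0.3615 + 0.25·0.6385) ≈ 0.4422
After 'quiet': P(compromised) = 0.65·0.4422 / (0.65·0.4422 + 0.75·0.5578) ≈ 0.4072
After 'alert': P(compromised) = 0.35·0.4072 / (0.35·0.4072 + 0.25·0.5928) ≈ 0.4903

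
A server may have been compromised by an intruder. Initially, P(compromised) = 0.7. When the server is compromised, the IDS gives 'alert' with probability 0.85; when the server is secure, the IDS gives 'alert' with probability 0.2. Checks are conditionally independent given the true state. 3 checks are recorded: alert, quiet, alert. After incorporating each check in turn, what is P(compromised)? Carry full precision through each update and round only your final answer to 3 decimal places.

0.888

After 'alert': P(compromised) = 0.85·0.7000 / (0.85·0.7000 + 0.2·0.3000) ≈ 0.9084
After 'quiet': P(compromised) = 0.15·0.9084 / (0.15·0.9084 + 0.8·0.0916) ≈ 0.6503
After 'alert': P(compromised) = 0.85·0.6503 / (0.85·0.6503 + 0.2·0.3497) ≈ 0.8877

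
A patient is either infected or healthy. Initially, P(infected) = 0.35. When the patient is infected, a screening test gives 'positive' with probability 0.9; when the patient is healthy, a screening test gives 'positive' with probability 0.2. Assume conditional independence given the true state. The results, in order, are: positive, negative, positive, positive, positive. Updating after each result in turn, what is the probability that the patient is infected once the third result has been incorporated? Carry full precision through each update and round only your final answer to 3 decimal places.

After 'positive': P(infected) = 0.9·0.3500 / (0.9·0.3500 + 0.2·0.6500) ≈ 0.7079
After 'negative': P(infected) = 0.1·0.7079 / (0.1·0.7079 + 0.8·0.2921) ≈ 0.2325
After 'positive': P(infected) = 0.9·0.2325 / (0.9·0.2325 + 0.2·0.7675) ≈ 0.5768

0.577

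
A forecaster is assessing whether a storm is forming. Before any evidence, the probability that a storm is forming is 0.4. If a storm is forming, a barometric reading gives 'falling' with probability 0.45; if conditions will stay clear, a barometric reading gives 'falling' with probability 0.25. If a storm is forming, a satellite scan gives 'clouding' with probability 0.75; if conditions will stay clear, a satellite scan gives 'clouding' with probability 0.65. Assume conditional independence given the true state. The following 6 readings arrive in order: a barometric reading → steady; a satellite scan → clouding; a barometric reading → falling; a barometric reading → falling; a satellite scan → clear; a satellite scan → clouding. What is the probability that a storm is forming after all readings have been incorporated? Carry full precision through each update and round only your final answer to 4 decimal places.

Apply Bayes' rule sequentially, carrying P(storm) forward.
After a barometric reading='steady': P(storm) = 0.55·0.4000 / (0.55·0.4000 + 0.75·0.6000) ≈ 0.3284
After a satellite scan='clouding': P(storm) = 0.75·0.3284 / (0.75·0.3284 + 0.65·0.6716) ≈ 0.3607
After a barometric reading='falling': P(storm) = 0.45·0.3607 / (0.45·0.3607 + 0.25·0.6393) ≈ 0.5038
After a barometric reading='falling': P(storm) = 0.45·0.5038 / (0.45·0.5038 + 0.25·0.4962) ≈ 0.6464
After a satellite scan='clear': P(storm) = 0.25·0.6464 / (0.25·0.6464 + 0.35·0.3536) ≈ 0.5663
After a satellite scan='clouding': P(storm) = 0.75·0.5663 / (0.75·0.5663 + 0.65·0.4337) ≈ 0.6010

0.6010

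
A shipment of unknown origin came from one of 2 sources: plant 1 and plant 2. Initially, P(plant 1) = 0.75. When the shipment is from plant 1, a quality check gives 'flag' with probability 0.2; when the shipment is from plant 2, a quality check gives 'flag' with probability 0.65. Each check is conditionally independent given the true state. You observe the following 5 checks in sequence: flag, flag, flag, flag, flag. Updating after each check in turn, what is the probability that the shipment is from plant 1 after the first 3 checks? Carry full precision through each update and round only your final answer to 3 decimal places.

0.080

After 'flag': P(plant 1) = 0.2·0.7500 / (0.2·0.7500 + 0.65·0.2500) ≈ 0.4800
After 'flag': P(plant 1) = 0.2·0.4800 / (0.2·0.4800 + 0.65·0.5200) ≈ 0.2212
After 'flag': P(plant 1) = 0.2·0.2212 / (0.2·0.2212 + 0.65·0.7788) ≈ 0.0804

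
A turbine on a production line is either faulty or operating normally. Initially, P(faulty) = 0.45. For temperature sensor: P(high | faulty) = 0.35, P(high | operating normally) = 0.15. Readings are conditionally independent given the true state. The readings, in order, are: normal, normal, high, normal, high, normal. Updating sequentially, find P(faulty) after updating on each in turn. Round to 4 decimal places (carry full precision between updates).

Each posterior becomes the prior for the next update.
After 'normal': P(faulty) = 0.65·0.4500 / (0.65·0.4500 + 0.85·0.5500) ≈ 0.3849
After 'normal': P(faulty) = 0.65·0.3849 / (0.65·0.3849 + 0.85·0.6151) ≈ 0.3236
After 'high': P(faulty) = 0.35·0.3236 / (0.35·0.3236 + 0.15·0.6764) ≈ 0.5275
After 'normal': P(faulty) = 0.65·0.5275 / (0.65·0.5275 + 0.85·0.4725) ≈ 0.4605
After 'high': P(faulty) = 0.35·0.4605 / (0.35·0.4605 + 0.15·0.5395) ≈ 0.6658
After 'normal': P(faulty) = 0.65·0.6658 / (0.65·0.6658 + 0.85·0.3342) ≈ 0.6037

0.6037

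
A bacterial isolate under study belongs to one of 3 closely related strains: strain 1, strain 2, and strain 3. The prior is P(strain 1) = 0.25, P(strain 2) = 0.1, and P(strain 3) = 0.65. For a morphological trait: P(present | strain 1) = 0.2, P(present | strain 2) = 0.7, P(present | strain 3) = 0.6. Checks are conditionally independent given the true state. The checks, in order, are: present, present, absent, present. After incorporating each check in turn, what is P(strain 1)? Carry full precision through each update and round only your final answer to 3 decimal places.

After 'present': normaliser = 0.2·0.2500 + 0.7·0.1000 + 0.6·0.6500; P(strain 1) ≈ 0.0980, P(strain 2) ≈ 0.1373, P(strain 3) ≈ 0.7647
After 'present': normaliser = 0.2·0.0980 + 0.7·0.1373 + 0.6·0.7647; P(strain 1) ≈ 0.0341, P(strain 2) ≈ 0.1672, P(strain 3) ≈ 0.7986
After 'absent': normaliser = 0.8·0.0341 + 0.3·0.1672 + 0.4·0.7986; P(strain 1) ≈ 0.0688, P(strain 2) ≈ 0.1264, P(strain 3) ≈ 0.8048
After 'present': normaliser = 0.2·0.0688 + 0.7·0.1264 + 0.6·0.8048; P(strain 1) ≈ 0.0235, P(strain 2) ≈ 0.1512, P(strain 3) ≈ 0.8253

0.024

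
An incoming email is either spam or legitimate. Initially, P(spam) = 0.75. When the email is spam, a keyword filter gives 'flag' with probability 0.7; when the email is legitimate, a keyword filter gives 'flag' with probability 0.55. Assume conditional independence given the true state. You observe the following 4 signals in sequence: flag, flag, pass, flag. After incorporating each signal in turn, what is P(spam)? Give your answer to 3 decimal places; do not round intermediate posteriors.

Apply Bayes' rule sequentially, carrying P(spam) forward.
After 'flag': P(spam) = 0.7·0.7500 / (0.7·0.7500 + 0.55·0.2500) ≈ 0.7925
After 'flag': P(spam) = 0.7·0.7925 / (0.7·0.7925 + 0.55·0.2075) ≈ 0.8293
After 'pass': P(spam) = 0.3·0.8293 / (0.3·0.8293 + 0.45·0.1707) ≈ 0.7641
After 'flag': P(spam) = 0.7·0.7641 / (0.7·0.7641 + 0.55·0.2359) ≈ 0.8048

0.805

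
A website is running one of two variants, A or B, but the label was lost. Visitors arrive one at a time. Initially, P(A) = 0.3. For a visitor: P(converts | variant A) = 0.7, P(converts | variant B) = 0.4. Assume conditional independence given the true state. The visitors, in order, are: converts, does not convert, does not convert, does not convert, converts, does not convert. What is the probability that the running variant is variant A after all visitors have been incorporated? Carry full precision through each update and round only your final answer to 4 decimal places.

After 'converts': P(A) = 0.7·0.3000 / (0.7·0.3000 + 0.4·0.7000) ≈ 0.4286
After 'does not convert': P(A) = 0.3·0.4286 / (0.3·0.4286 + 0.6·0.5714) ≈ 0.2727
After 'does not convert': P(A) = 0.3·0.2727 / (0.3·0.2727 + 0.6·0.7273) ≈ 0.1579
After 'does not convert': P(A) = 0.3·0.1579 / (0.3·0.1579 + 0.6·0.8421) ≈ 0.0857
After 'converts': P(A) = 0.7·0.0857 / (0.7·0.0857 + 0.4·0.9143) ≈ 0.1409
After 'does not convert': P(A) = 0.3·0.1409 / (0.3·0.1409 + 0.6·0.8591) ≈ 0.0758

0.0758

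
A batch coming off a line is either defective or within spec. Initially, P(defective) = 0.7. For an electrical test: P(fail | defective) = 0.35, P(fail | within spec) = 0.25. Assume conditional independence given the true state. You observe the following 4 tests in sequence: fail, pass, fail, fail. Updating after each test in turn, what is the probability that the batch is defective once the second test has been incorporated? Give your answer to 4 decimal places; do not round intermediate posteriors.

0.7390

Each posterior becomes the prior for the next update.
After 'fail': P(defective) = 0.35·0.7000 / (0.35·0.7000 + 0.25·0.3000) ≈ 0.7656
After 'pass': P(defective) = 0.65·0.7656 / (0.65·0.7656 + 0.75·0.2344) ≈ 0.7390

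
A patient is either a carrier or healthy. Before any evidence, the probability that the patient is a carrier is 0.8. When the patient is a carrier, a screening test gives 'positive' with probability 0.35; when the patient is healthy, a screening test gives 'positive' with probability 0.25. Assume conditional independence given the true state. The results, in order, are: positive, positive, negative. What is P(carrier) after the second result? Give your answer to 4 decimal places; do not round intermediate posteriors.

After 'positive': P(carrier) = 0.35·0.8000 / (0.35·0.8000 + 0.25·0.2000) ≈ 0.8485
After 'positive': P(carrier) = 0.35·0.8485 / (0.35·0.8485 + 0.25·0.1515) ≈ 0.8869

0.8869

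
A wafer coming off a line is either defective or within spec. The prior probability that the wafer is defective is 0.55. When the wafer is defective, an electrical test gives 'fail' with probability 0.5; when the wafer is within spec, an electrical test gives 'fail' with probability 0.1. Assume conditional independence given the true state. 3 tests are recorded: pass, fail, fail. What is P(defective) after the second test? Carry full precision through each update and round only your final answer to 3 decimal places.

After 'pass': P(defective) = 0.5·0.5500 / (0.5·0.5500 + 0.9·0.4500) ≈ 0.4044
After 'fail': P(defective) = 0.5·0.4044 / (0.5·0.4044 + 0.1·0.5956) ≈ 0.7725

0.772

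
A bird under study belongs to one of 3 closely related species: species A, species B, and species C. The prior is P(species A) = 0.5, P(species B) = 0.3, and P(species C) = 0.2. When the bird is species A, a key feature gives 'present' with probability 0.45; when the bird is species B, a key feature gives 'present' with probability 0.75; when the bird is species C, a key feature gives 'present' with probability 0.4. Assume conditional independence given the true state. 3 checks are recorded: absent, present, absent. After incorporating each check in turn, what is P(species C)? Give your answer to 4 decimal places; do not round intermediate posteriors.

After 'absent': normaliser = 0.55·0.5000 + 0.25·0.3000 + 0.6·0.2000; P(species A) ≈ 0.5851, P(species B) ≈ 0.1596, P(species C) ≈ 0.2553
After 'present': normaliser = 0.45·0.5851 + 0.75·0.1596 + 0.4·0.2553; P(species A) ≈ 0.5428, P(species B) ≈ 0.2467, P(species C) ≈ 0.2105
After 'absent': normaliser = 0.55·0.5428 + 0.25·0.2467 + 0.6·0.2105; P(species A) ≈ 0.6136, P(species B) ≈ 0.1268, P(species C) ≈ 0.2596

0.2596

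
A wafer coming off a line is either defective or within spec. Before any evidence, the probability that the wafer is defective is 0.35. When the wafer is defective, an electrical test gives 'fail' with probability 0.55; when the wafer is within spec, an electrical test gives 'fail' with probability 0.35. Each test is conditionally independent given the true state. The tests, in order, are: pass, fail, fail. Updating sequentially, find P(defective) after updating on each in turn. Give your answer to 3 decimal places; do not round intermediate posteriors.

0.479

After 'pass': P(defective) = 0.45·0.3500 / (0.45·0.3500 + 0.65·0.6500) ≈ 0.2716
After 'fail': P(defective) = 0.55·0.2716 / (0.55·0.2716 + 0.35·0.7284) ≈ 0.3694
After 'fail': P(defective) = 0.55·0.3694 / (0.55·0.3694 + 0.35·0.6306) ≈ 0.4793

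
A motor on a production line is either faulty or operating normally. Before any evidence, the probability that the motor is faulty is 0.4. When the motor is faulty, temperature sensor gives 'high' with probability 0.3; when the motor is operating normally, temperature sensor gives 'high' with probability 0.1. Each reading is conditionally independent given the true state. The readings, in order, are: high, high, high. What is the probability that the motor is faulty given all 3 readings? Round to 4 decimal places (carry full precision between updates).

0.9474

After 'high': P(faulty) = 0.3·0.4000 / (0.3·0.4000 + 0.1·0.6000) ≈ 0.6667
After 'high': P(faulty) = 0.3·0.6667 / (0.3·0.6667 + 0.1·0.3333) ≈ 0.8571
After 'high': P(faulty) = 0.3·0.8571 / (0.3·0.8571 + 0.1·0.1429) ≈ 0.9474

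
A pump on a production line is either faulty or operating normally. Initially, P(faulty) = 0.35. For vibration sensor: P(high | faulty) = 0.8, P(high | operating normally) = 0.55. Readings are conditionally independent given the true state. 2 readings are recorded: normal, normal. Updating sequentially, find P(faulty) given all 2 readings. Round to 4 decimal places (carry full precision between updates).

0.0961

After 'normal': P(faulty) = 0.2·0.3500 / (0.2·0.3500 + 0.45·0.6500) ≈ 0.1931
After 'normal': P(faulty) = 0.2·0.1931 / (0.2·0.1931 + 0.45·0.8069) ≈ 0.0961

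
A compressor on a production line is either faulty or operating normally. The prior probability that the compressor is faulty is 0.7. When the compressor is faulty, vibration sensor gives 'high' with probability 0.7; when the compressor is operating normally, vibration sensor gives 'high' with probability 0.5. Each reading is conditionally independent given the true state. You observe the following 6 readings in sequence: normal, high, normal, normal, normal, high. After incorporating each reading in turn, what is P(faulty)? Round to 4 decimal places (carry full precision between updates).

0.3721

After 'normal': P(faulty) = 0.3·0.7000 / (0.3·0.7000 + 0.5·0.3000) ≈ 0.5833
After 'high': P(faulty) = 0.7·0.5833 / (0.7·0.5833 + 0.5·0.4167) ≈ 0.6622
After 'normal': P(faulty) = 0.3·0.6622 / (0.3·0.6622 + 0.5·0.3378) ≈ 0.5404
After 'normal': P(faulty) = 0.3·0.5404 / (0.3·0.5404 + 0.5·0.4596) ≈ 0.4137
After 'normal': P(faulty) = 0.3·0.4137 / (0.3·0.4137 + 0.5·0.5863) ≈ 0.2974
After 'high': P(faulty) = 0.7·0.2974 / (0.7·0.2974 + 0.5·0.7026) ≈ 0.3721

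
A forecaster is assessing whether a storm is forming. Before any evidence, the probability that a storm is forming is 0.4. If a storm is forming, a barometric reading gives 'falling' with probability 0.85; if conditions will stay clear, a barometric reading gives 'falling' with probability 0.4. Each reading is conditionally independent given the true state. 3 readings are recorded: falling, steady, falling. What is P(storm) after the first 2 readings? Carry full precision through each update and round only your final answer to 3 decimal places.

After 'falling': P(storm) = 0.85·0.4000 / (0.85·0.4000 + 0.4·0.6000) ≈ 0.5862
After 'steady': P(storm) = 0.15·0.5862 / (0.15·0.5862 + 0.6·0.4138) ≈ 0.2615

0.262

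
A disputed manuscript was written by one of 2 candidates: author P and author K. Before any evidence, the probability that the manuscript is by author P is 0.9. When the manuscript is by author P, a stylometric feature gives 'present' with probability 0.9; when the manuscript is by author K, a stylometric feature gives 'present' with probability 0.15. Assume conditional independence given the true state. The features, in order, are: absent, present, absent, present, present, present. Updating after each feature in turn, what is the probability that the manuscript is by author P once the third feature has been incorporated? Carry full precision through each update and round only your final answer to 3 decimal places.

0.428

Each posterior becomes the prior for the next update.
After 'absent': P(author P) = 0.1·0.9000 / (0.1·0.9000 + 0.85·0.1000) ≈ 0.5143
After 'present': P(author P) = 0.9·0.5143 / (0.9·0.5143 + 0.15·0.4857) ≈ 0.8640
After 'absent': P(author P) = 0.1·0.8640 / (0.1·0.8640 + 0.85·0.1360) ≈ 0.4277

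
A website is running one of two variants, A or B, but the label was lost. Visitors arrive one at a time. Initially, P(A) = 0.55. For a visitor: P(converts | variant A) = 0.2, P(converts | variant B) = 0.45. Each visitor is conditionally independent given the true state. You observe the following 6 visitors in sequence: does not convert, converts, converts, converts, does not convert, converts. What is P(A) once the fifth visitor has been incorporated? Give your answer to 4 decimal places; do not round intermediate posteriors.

After 'does not convert': P(A) = 0.8·0.5500 / (0.8·0.5500 + 0.55·0.4500) ≈ 0.6400
After 'converts': P(A) = 0.2·0.6400 / (0.2·0.6400 + 0.45·0.3600) ≈ 0.4414
After 'converts': P(A) = 0.2·0.4414 / (0.2·0.4414 + 0.45·0.5586) ≈ 0.2599
After 'converts': P(A) = 0.2·0.2599 / (0.2·0.2599 + 0.45·0.7401) ≈ 0.1350
After 'does not convert': P(A) = 0.8·0.1350 / (0.8·0.1350 + 0.55·0.8650) ≈ 0.1850

0.1850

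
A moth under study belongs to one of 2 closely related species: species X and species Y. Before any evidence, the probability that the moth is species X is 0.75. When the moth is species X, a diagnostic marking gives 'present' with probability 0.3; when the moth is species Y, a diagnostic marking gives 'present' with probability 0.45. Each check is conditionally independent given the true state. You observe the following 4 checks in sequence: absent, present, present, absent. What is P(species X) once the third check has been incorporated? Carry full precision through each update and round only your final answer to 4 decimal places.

0.6292

After 'absent': P(species X) = 0.7·0.7500 / (0.7·0.7500 + 0.55·0.2500) ≈ 0.7925
After 'present': P(species X) = 0.3·0.7925 / (0.3·0.7925 + 0.45·0.2075) ≈ 0.7179
After 'present': P(species X) = 0.3·0.7179 / (0.3·0.7179 + 0.45·0.2821) ≈ 0.6292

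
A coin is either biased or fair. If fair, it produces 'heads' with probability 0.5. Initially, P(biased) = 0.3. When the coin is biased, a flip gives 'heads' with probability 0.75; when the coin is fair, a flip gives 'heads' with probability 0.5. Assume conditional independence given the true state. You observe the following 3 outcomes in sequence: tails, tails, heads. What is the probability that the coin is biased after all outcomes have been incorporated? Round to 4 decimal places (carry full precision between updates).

After 'tails': P(biased) = 0.25·0.3000 / (0.25·0.3000 + 0.5·0.7000) ≈ 0.1765
After 'tails': P(biased) = 0.25·0.1765 / (0.25·0.1765 + 0.5·0.8235) ≈ 0.0968
After 'heads': P(biased) = 0.75·0.0968 / (0.75·0.0968 + 0.5·0.9032) ≈ 0.1385

0.1385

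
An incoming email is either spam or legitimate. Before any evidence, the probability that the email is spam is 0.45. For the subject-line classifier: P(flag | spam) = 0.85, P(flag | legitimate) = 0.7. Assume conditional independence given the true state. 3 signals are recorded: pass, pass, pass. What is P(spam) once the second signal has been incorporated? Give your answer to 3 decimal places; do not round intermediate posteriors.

Apply Bayes' rule sequentially, carrying P(spam) forward.
After 'pass': P(spam) = 0.15·0.4500 / (0.15·0.4500 + 0.3·0.5500) ≈ 0.2903
After 'pass': P(spam) = 0.15·0.2903 / (0.15·0.2903 + 0.3·0.7097) ≈ 0.1698

0.170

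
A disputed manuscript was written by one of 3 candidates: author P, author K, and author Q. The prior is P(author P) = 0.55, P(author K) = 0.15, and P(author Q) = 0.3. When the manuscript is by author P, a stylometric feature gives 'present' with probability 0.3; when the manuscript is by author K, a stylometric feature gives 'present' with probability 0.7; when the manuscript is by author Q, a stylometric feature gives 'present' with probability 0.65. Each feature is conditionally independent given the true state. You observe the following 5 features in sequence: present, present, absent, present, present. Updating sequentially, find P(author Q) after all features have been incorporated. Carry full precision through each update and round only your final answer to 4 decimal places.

0.5738

Apply Bayes' rule sequentially, carrying P(author Q) forward.
After 'present': normaliser = 0.3·0.5500 + 0.7·0.1500 + 0.65·0.3000; P(author P) ≈ 0.3548, P(author K) ≈ 0.2258, P(author Q) ≈ 0.4194
After 'present': normaliser = 0.3·0.3548 + 0.7·0.2258 + 0.65·0.4194; P(author P) ≈ 0.1982, P(author K) ≈ 0.2943, P(author Q) ≈ 0.5075
After 'absent': normaliser = 0.7·0.1982 + 0.3·0.2943 + 0.35·0.5075; P(author P) ≈ 0.3429, P(author K) ≈ 0.2182, P(author Q) ≈ 0.4390
After 'present': normaliser = 0.3·0.3429 + 0.7·0.2182 + 0.65·0.4390; P(author P) ≈ 0.1902, P(author K) ≈ 0.2824, P(author Q) ≈ 0.5275
After 'present': normaliser = 0.3·0.1902 + 0.7·0.2824 + 0.65·0.5275; P(author P) ≈ 0.0955, P(author K) ≈ 0.3308, P(author Q) ≈ 0.5738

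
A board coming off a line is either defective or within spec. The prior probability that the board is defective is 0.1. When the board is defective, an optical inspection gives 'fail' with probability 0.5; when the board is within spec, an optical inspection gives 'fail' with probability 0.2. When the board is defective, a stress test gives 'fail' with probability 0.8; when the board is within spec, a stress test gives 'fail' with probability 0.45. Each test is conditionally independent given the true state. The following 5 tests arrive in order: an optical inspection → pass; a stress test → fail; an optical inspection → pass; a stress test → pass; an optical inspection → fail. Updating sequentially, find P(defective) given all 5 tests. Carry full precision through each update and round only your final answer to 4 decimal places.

0.0655

After an optical inspection='pass': P(defective) = 0.5·0.1000 / (0.5·0.1000 + 0.8·0.9000) ≈ 0.0649
After a stress test='fail': P(defective) = 0.8·0.0649 / (0.8·0.0649 + 0.45·0.9351) ≈ 0.1099
After an optical inspection='pass': P(defective) = 0.5·0.1099 / (0.5·0.1099 + 0.8·0.8901) ≈ 0.0716
After a stress test='pass': P(defective) = 0.2·0.0716 / (0.2·0.0716 + 0.55·0.9284) ≈ 0.0273
After an optical inspection='fail': P(defective) = 0.5·0.0273 / (0.5·0.0273 + 0.2·0.9727) ≈ 0.0655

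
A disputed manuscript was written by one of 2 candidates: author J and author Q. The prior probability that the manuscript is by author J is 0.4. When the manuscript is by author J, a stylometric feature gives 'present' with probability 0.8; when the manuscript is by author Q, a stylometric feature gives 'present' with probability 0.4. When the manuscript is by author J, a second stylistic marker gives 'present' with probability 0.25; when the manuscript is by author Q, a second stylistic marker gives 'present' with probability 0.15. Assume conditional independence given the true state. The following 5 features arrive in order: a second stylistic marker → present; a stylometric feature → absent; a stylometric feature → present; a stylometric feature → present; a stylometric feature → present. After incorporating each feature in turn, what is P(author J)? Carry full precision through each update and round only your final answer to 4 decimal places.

0.7477

Each posterior becomes the prior for the next update.
After a second stylistic marker='present': P(author J) = 0.25·0.4000 / (0.25·0.4000 + 0.15·0.6000) ≈ 0.5263
After a stylometric feature='absent': P(author J) = 0.2·0.5263 / (0.2·0.5263 + 0.6·0.4737) ≈ 0.2703
After a stylometric feature='present': P(author J) = 0.8·0.2703 / (0.8·0.2703 + 0.4·0.7297) ≈ 0.4255
After a stylometric feature='present': P(author J) = 0.8·0.4255 / (0.8·0.4255 + 0.4·0.5745) ≈ 0.5970
After a stylometric feature='present': P(author J) = 0.8·0.5970 / (0.8·0.5970 + 0.4·0.4030) ≈ 0.7477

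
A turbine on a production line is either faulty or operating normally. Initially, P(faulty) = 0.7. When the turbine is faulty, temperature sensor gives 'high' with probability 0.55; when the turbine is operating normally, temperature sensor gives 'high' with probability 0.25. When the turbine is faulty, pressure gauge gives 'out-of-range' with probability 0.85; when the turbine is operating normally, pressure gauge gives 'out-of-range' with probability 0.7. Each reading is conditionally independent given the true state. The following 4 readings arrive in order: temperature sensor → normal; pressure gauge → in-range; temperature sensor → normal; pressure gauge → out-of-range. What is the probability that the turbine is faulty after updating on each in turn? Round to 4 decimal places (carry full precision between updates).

0.3377

After temperature sensor='normal': P(faulty) = 0.45·0.7000 / (0.45·0.7000 + 0.75·0.3000) ≈ 0.5833
After pressure gauge='in-range': P(faulty) = 0.15·0.5833 / (0.15·0.5833 + 0.3·0.4167) ≈ 0.4118
After temperature sensor='normal': P(faulty) = 0.45·0.4118 / (0.45·0.4118 + 0.75·0.5882) ≈ 0.2958
After pressure gauge='out-of-range': P(faulty) = 0.85·0.2958 / (0.85·0.2958 + 0.7·0.7042) ≈ 0.3377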